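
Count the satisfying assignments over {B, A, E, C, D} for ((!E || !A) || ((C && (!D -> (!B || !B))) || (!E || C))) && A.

12

Initial set: {(((!E || !A) || ((C && (!D -> (!B || !B))) || (!E || C))) && A)}.
(((!E || !A) || ((C && (!D -> (!B || !B))) || (!E || C))) && A): α-rule — add ((!E || !A) || ((C && (!D -> (!B || !B))) || (!E || C))), A.
((!E || !A) || ((C && (!D -> (!B || !B))) || (!E || C))): β-rule — branch into (!E || !A)  //  ((C && (!D -> (!B || !B))) || (!E || C)).
  branch 1 (add (!E || !A)):
    (!E || !A): β-rule — branch into !E  //  !A.
      branch 1.1 (add !E):
        ○ open, literals {A=true, E=false}.
      branch 1.2 (add !A):
        × closes — contains both A and !A.
  branch 2 (add ((C && (!D -> (!B || !B))) || (!E || C))):
    ((C && (!D -> (!B || !B))) || (!E || C)): β-rule — branch into (C && (!D -> (!B || !B)))  //  (!E || C).
      branch 2.1 (add (C && (!D -> (!B || !B)))):
        (C && (!D -> (!B || !B))): α-rule — add C, (!D -> (!B || !B)).
        (!D -> (!B || !B)): β-rule — branch into !!D  //  (!B || !B).
          branch 2.1.1 (add !!D):
            ○ open, literals {A=true, C=true, D=true}.
          branch 2.1.2 (add (!B || !B)):
            (!B || !B): β-rule — branch into !B  //  !B.
              branch 2.1.2.1 (add !B):
                ○ open, literals {A=true, B=false, C=true}.
              branch 2.1.2.2 (add !B):
                ○ open, literals {A=true, B=false, C=true}.
      branch 2.2 (add (!E || C)):
        (!E || C): β-rule — branch into !E  //  C.
          branch 2.2.1 (add !E):
            ○ open, literals {A=true, E=false}.
          branch 2.2.2 (add C):
            ○ open, literals {A=true, C=true}.
1 branch closed, 6 open.
Each open branch fixes some atoms; the unmentioned ones are free. Counting distinct full assignments: branch {A=true, E=false} (B, C, D) contributes 8 new; branch {A=true, C=true, D=true} (B, E) contributes 2 new; branch {A=true, B=false, C=true} (E, D) contributes 1 new; branch {A=true, B=false, C=true} (E, D) contributes 0 new; branch {A=true, E=false} (B, C, D) contributes 0 new; branch {A=true, C=true} (B, E, D) contributes 1 new. Total: 12.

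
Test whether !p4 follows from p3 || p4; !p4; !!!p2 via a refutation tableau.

Initial set: {(p3 || p4); !p4; !!!p2; !!p4}.
× closes — contains both p4 and !p4.
All 1 branch closes.
Every branch closed, so the premises entail the conclusion.

Yes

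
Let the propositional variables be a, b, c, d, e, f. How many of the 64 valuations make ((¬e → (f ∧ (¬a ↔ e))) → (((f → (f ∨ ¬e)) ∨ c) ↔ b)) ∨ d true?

Initial set: {(((¬e → (f ∧ (¬a ↔ e))) → (((f → (f ∨ ¬e)) ∨ c) ↔ b)) ∨ d)}.
(((¬e → (f ∧ (¬a ↔ e))) → (((f → (f ∨ ¬e)) ∨ c) ↔ b)) ∨ d): β-rule — branch into ((¬e → (f ∧ (¬a ↔ e))) → (((f → (f ∨ ¬e)) ∨ c) ↔ b))  //  d.
  branch 1 (add ((¬e → (f ∧ (¬a ↔ e))) → (((f → (f ∨ ¬e)) ∨ c) ↔ b))):
    ((¬e → (f ∧ (¬a ↔ e))) → (((f → (f ∨ ¬e)) ∨ c) ↔ b)): β-rule — branch into ¬(¬e → (f ∧ (¬a ↔ e)))  //  (((f → (f ∨ ¬e)) ∨ c) ↔ b).
      branch 1.1 (add ¬(¬e → (f ∧ (¬a ↔ e)))):
        ¬(¬e → (f ∧ (¬a ↔ e))): α-rule — add ¬e, ¬(f ∧ (¬a ↔ e)).
        ¬(f ∧ (¬a ↔ e)): β-rule — branch into ¬f  //  ¬(¬a ↔ e).
          branch 1.1.1 (add ¬f):
            ○ open, literals {e=false, f=false}.
          branch 1.1.2 (add ¬(¬a ↔ e)):
            ¬(¬a ↔ e): β-rule — branch into ¬a, ¬e  //  ¬¬a, e.
              branch 1.1.2.1 (add ¬a, ¬e):
                ○ open, literals {a=false, e=false}.
              branch 1.1.2.2 (add ¬¬a, e):
                × closes — contains both e and ¬e.
      branch 1.2 (add (((f → (f ∨ ¬e)) ∨ c) ↔ b)):
        (((f → (f ∨ ¬e)) ∨ c) ↔ b): β-rule — branch into ((f → (f ∨ ¬e)) ∨ c), b  //  ¬((f → (f ∨ ¬e)) ∨ c), ¬b.
          branch 1.2.1 (add ((f → (f ∨ ¬e)) ∨ c), b):
            ((f → (f ∨ ¬e)) ∨ c): β-rule — branch into (f → (f ∨ ¬e))  //  c.
              branch 1.2.1.1 (add (f → (f ∨ ¬e))):
                (f → (f ∨ ¬e)): β-rule — branch into ¬f  //  (f ∨ ¬e).
                  branch 1.2.1.1.1 (add ¬f):
                    ○ open, literals {b=true, f=false}.
                  branch 1.2.1.1.2 (add (f ∨ ¬e)):
                    (f ∨ ¬e): β-rule — branch into f  //  ¬e.
                      branch 1.2.1.1.2.1 (add f):
                        ○ open, literals {b=true, f=true}.
                      branch 1.2.1.1.2.2 (add ¬e):
                        ○ open, literals {b=true, e=false}.
              branch 1.2.1.2 (add c):
                ○ open, literals {b=true, c=true}.
          branch 1.2.2 (add ¬((f → (f ∨ ¬e)) ∨ c), ¬b):
            ¬((f → (f ∨ ¬e)) ∨ c): α-rule — add ¬(f → (f ∨ ¬e)), ¬c.
            ¬(f → (f ∨ ¬e)): α-rule — add f, ¬(f ∨ ¬e).
            ¬(f ∨ ¬e): α-rule — add ¬f, ¬¬e.
            × closes — contains both f and ¬f.
  branch 2 (add d):
    ○ open, literals {d=true}.
2 branches closed, 7 open.
Each open branch fixes some atoms; the unmentioned ones are free. Counting distinct full assignments: branch {e=false, f=false} (a, b, c, d) contributes 16 new; branch {a=false, e=false} (b, c, d, f) contributes 8 new; branch {b=true, f=false} (a, c, d, e) contributes 8 new; branch {b=true, f=true} (a, c, d, e) contributes 12 new; branch {b=true, e=false} (a, c, d, f) contributes 0 new; branch {b=true, c=true} (a, d, e, f) contributes 0 new; branch {d=true} (a, b, c, e, f) contributes 10 new. Total: 54.

54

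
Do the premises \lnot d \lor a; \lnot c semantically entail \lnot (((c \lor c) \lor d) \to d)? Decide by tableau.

Initial set: {(\lnot d \lor a); \lnot c; \lnot \lnot (((c \lor c) \lor d) \to d)}.
(\lnot d \lor a): β-rule — branch into \lnot d  //  a.
  branch 1 (add \lnot d):
    \lnot \lnot (((c \lor c) \lor d) \to d): β-rule — branch into \lnot ((c \lor c) \lor d)  //  d.
      branch 1.1 (add \lnot ((c \lor c) \lor d)):
        \lnot ((c \lor c) \lor d): α-rule — add \lnot (c \lor c), \lnot d.
        \lnot (c \lor c): α-rule — add \lnot c, \lnot c.
        ○ open, literals {c=0, d=0}.
      branch 1.2 (add d):
        × closes — contains both d and \lnot d.
  branch 2 (add a):
    \lnot \lnot (((c \lor c) \lor d) \to d): β-rule — branch into \lnot ((c \lor c) \lor d)  //  d.
      branch 2.1 (add \lnot ((c \lor c) \lor d)):
        \lnot ((c \lor c) \lor d): α-rule — add \lnot (c \lor c), \lnot d.
        \lnot (c \lor c): α-rule — add \lnot c, \lnot c.
        ○ open, literals {a=1, c=0, d=0}.
      branch 2.2 (add d):
        ○ open, literals {a=1, c=0, d=1}.
1 branch closed, 3 open.
An open branch gives a countermodel: c=0, d=0 (unmentioned atoms arbitrary); the premises hold there but the conclusion fails.

No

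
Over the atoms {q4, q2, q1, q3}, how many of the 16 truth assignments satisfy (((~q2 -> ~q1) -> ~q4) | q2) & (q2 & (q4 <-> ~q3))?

Initial set: {((((~q2 -> ~q1) -> ~q4) | q2) & (q2 & (q4 <-> ~q3)))}.
((((~q2 -> ~q1) -> ~q4) | q2) & (q2 & (q4 <-> ~q3))): α-rule — add (((~q2 -> ~q1) -> ~q4) | q2), (q2 & (q4 <-> ~q3)).
(q2 & (q4 <-> ~q3)): α-rule — add q2, (q4 <-> ~q3).
(((~q2 -> ~q1) -> ~q4) | q2): β-rule — branch into ((~q2 -> ~q1) -> ~q4)  //  q2.
  branch 1 (add ((~q2 -> ~q1) -> ~q4)):
    (q4 <-> ~q3): β-rule — branch into q4, ~q3  //  ~q4, ~~q3.
      branch 1.1 (add q4, ~q3):
        ((~q2 -> ~q1) -> ~q4): β-rule — branch into ~(~q2 -> ~q1)  //  ~q4.
          branch 1.1.1 (add ~(~q2 -> ~q1)):
            ~(~q2 -> ~q1): α-rule — add ~q2, ~~q1.
            × closes — contains both q2 and ~q2.
          branch 1.1.2 (add ~q4):
            × closes — contains both q4 and ~q4.
      branch 1.2 (add ~q4, ~~q3):
        ((~q2 -> ~q1) -> ~q4): β-rule — branch into ~(~q2 -> ~q1)  //  ~q4.
          branch 1.2.1 (add ~(~q2 -> ~q1)):
            ~(~q2 -> ~q1): α-rule — add ~q2, ~~q1.
            × closes — contains both q2 and ~q2.
          branch 1.2.2 (add ~q4):
            ○ open, literals {q2=true, q3=true, q4=false}.
  branch 2 (add q2):
    (q4 <-> ~q3): β-rule — branch into q4, ~q3  //  ~q4, ~~q3.
      branch 2.1 (add q4, ~q3):
        ○ open, literals {q2=true, q3=false, q4=true}.
      branch 2.2 (add ~q4, ~~q3):
        ○ open, literals {q2=true, q3=true, q4=false}.
3 branches closed, 3 open.
Each open branch fixes some atoms; the unmentioned ones are free. Counting distinct full assignments: branch {q2=true, q3=true, q4=false} (q1) contributes 2 new; branch {q2=true, q3=false, q4=true} (q1) contributes 2 new; branch {q2=true, q3=true, q4=false} (q1) contributes 0 new. Total: 4.

4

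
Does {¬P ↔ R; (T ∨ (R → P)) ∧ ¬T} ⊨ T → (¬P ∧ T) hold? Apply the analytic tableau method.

Yes

Initial set: {(¬P ↔ R); ((T ∨ (R → P)) ∧ ¬T); ¬(T → (¬P ∧ T))}.
((T ∨ (R → P)) ∧ ¬T): α-rule — add (T ∨ (R → P)), ¬T.
¬(T → (¬P ∧ T)): α-rule — add T, ¬(¬P ∧ T).
× closes — contains both T and ¬T.
All 1 branch closes.
Every branch closed, so the premises entail the conclusion.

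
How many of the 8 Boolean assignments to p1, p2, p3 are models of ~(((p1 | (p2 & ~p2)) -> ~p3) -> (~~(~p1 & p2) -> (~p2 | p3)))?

Initial set: {T ~(((p1 | (p2 & ~p2)) -> ~p3) -> (~~(~p1 & p2) -> (~p2 | p3)))}.
T ~(((p1 | (p2 & ~p2)) -> ~p3) -> (~~(~p1 & p2) -> (~p2 | p3))): α-rule — add T ((p1 | (p2 & ~p2)) -> ~p3), F (~~(~p1 & p2) -> (~p2 | p3)).
F (~~(~p1 & p2) -> (~p2 | p3)): α-rule — add T ~~(~p1 & p2), F (~p2 | p3).
T ~~(~p1 & p2): drop double negation, giving T (~p1 & p2).
F (~p2 | p3): α-rule — add F ~p2, F p3.
T (~p1 & p2): α-rule — add T ~p1, T p2.
T ((p1 | (p2 & ~p2)) -> ~p3): β-rule — branch into F (p1 | (p2 & ~p2))  //  T ~p3.
  branch 1 (add F (p1 | (p2 & ~p2))):
    F (p1 | (p2 & ~p2)): α-rule — add F p1, F (p2 & ~p2).
    F (p2 & ~p2): β-rule — branch into F p2  //  F ~p2.
      branch 1.1 (add F p2):
        × closes — contains both p2 and ~p2.
      branch 1.2 (add F ~p2):
        ○ open, literals {p1=F, p2=T, p3=F}.
  branch 2 (add T ~p3):
    ○ open, literals {p1=F, p2=T, p3=F}.
1 branch closed, 2 open.
Each open branch fixes some atoms; the unmentioned ones are free. Counting distinct full assignments: branch {p1=F, p2=T, p3=F} (none free) contributes 1 new; branch {p1=F, p2=T, p3=F} (none free) contributes 0 new. Total: 1.

1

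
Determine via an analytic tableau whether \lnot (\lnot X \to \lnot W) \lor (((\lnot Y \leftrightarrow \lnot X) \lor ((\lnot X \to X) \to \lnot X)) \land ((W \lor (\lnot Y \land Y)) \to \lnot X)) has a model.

Initial set: {(\lnot (\lnot X \to \lnot W) \lor (((\lnot Y \leftrightarrow \lnot X) \lor ((\lnot X \to X) \to \lnot X)) \land ((W \lor (\lnot Y \land Y)) \to \lnot X)))}.
(\lnot (\lnot X \to \lnot W) \lor (((\lnot Y \leftrightarrow \lnot X) \lor ((\lnot X \to X) \to \lnot X)) \land ((W \lor (\lnot Y \land Y)) \to \lnot X))): β-rule — branch into \lnot (\lnot X \to \lnot W)  //  (((\lnot Y \leftrightarrow \lnot X) \lor ((\lnot X \to X) \to \lnot X)) \land ((W \lor (\lnot Y \land Y)) \to \lnot X)).
  branch 1 (add \lnot (\lnot X \to \lnot W)):
    \lnot (\lnot X \to \lnot W): α-rule — add \lnot X, \lnot \lnot W.
    ○ open, literals {W=true, X=false}.
  branch 2 (add (((\lnot Y \leftrightarrow \lnot X) \lor ((\lnot X \to X) \to \lnot X)) \land ((W \lor (\lnot Y \land Y)) \to \lnot X))):
    (((\lnot Y \leftrightarrow \lnot X) \lor ((\lnot X \to X) \to \lnot X)) \land ((W \lor (\lnot Y \land Y)) \to \lnot X)): α-rule — add ((\lnot Y \leftrightarrow \lnot X) \lor ((\lnot X \to X) \to \lnot X)), ((W \lor (\lnot Y \land Y)) \to \lnot X).
    ((\lnot Y \leftrightarrow \lnot X) \lor ((\lnot X \to X) \to \lnot X)): β-rule — branch into (\lnot Y \leftrightarrow \lnot X)  //  ((\lnot X \to X) \to \lnot X).
      branch 2.1 (add (\lnot Y \leftrightarrow \lnot X)):
        ((W \lor (\lnot Y \land Y)) \to \lnot X): β-rule — branch into \lnot (W \lor (\lnot Y \land Y))  //  \lnot X.
          branch 2.1.1 (add \lnot (W \lor (\lnot Y \land Y))):
            \lnot (W \lor (\lnot Y \land Y)): α-rule — add \lnot W, \lnot (\lnot Y \land Y).
            (\lnot Y \leftrightarrow \lnot X): β-rule — branch into \lnot Y, \lnot X  //  \lnot \lnot Y, \lnot \lnot X.
              branch 2.1.1.1 (add \lnot Y, \lnot X):
                \lnot (\lnot Y \land Y): β-rule — branch into \lnot \lnot Y  //  \lnot Y.
                  branch 2.1.1.1.1 (add \lnot \lnot Y):
                    × closes — contains both Y and \lnot Y.
                  branch 2.1.1.1.2 (add \lnot Y):
                    ○ open, literals {W=false, X=false, Y=false}.
              branch 2.1.1.2 (add \lnot \lnot Y, \lnot \lnot X):
                \lnot (\lnot Y \land Y): β-rule — branch into \lnot \lnot Y  //  \lnot Y.
                  branch 2.1.1.2.1 (add \lnot \lnot Y):
                    ○ open, literals {W=false, X=true, Y=true}.
                  branch 2.1.1.2.2 (add \lnot Y):
                    × closes — contains both Y and \lnot Y.
          branch 2.1.2 (add \lnot X):
            (\lnot Y \leftrightarrow \lnot X): β-rule — branch into \lnot Y, \lnot X  //  \lnot \lnot Y, \lnot \lnot X.
              branch 2.1.2.1 (add \lnot Y, \lnot X):
                ○ open, literals {X=false, Y=false}.
              branch 2.1.2.2 (add \lnot \lnot Y, \lnot \lnot X):
                × closes — contains both X and \lnot X.
      branch 2.2 (add ((\lnot X \to X) \to \lnot X)):
        ((W \lor (\lnot Y \land Y)) \to \lnot X): β-rule — branch into \lnot (W \lor (\lnot Y \land Y))  //  \lnot X.
          branch 2.2.1 (add \lnot (W \lor (\lnot Y \land Y))):
            \lnot (W \lor (\lnot Y \land Y)): α-rule — add \lnot W, \lnot (\lnot Y \land Y).
            ((\lnot X \to X) \to \lnot X): β-rule — branch into \lnot (\lnot X \to X)  //  \lnot X.
              branch 2.2.1.1 (add \lnot (\lnot X \to X)):
                \lnot (\lnot X \to X): α-rule — add \lnot X, \lnot X.
                \lnot (\lnot Y \land Y): β-rule — branch into \lnot \lnot Y  //  \lnot Y.
                  branch 2.2.1.1.1 (add \lnot \lnot Y):
                    ○ open, literals {W=false, X=false, Y=true}.
                  branch 2.2.1.1.2 (add \lnot Y):
                    ○ open, literals {W=false, X=false, Y=false}.
              branch 2.2.1.2 (add \lnot X):
                \lnot (\lnot Y \land Y): β-rule — branch into \lnot \lnot Y  //  \lnot Y.
                  branch 2.2.1.2.1 (add \lnot \lnot Y):
                    ○ open, literals {W=false, X=false, Y=true}.
                  branch 2.2.1.2.2 (add \lnot Y):
                    ○ open, literals {W=false, X=false, Y=false}.
          branch 2.2.2 (add \lnot X):
            ((\lnot X \to X) \to \lnot X): β-rule — branch into \lnot (\lnot X \to X)  //  \lnot X.
              branch 2.2.2.1 (add \lnot (\lnot X \to X)):
                \lnot (\lnot X \to X): α-rule — add \lnot X, \lnot X.
                ○ open, literals {X=false}.
              branch 2.2.2.2 (add \lnot X):
                ○ open, literals {X=false}.
3 branches closed, 10 open.
An open branch gives a satisfying assignment: W=true, X=false.

Satisfiable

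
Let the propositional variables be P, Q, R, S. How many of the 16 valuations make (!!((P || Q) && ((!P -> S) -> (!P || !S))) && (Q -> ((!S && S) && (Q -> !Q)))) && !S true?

2

Initial set: {((!!((P || Q) && ((!P -> S) -> (!P || !S))) && (Q -> ((!S && S) && (Q -> !Q)))) && !S)}.
((!!((P || Q) && ((!P -> S) -> (!P || !S))) && (Q -> ((!S && S) && (Q -> !Q)))) && !S): α-rule — add (!!((P || Q) && ((!P -> S) -> (!P || !S))) && (Q -> ((!S && S) && (Q -> !Q)))), !S.
(!!((P || Q) && ((!P -> S) -> (!P || !S))) && (Q -> ((!S && S) && (Q -> !Q)))): α-rule — add !!((P || Q) && ((!P -> S) -> (!P || !S))), (Q -> ((!S && S) && (Q -> !Q))).
!!((P || Q) && ((!P -> S) -> (!P || !S))): drop double negation, giving ((P || Q) && ((!P -> S) -> (!P || !S))).
((P || Q) && ((!P -> S) -> (!P || !S))): α-rule — add (P || Q), ((!P -> S) -> (!P || !S)).
(Q -> ((!S && S) && (Q -> !Q))): β-rule — branch into !Q  //  ((!S && S) && (Q -> !Q)).
  branch 1 (add !Q):
    (P || Q): β-rule — branch into P  //  Q.
      branch 1.1 (add P):
        ((!P -> S) -> (!P || !S)): β-rule — branch into !(!P -> S)  //  (!P || !S).
          branch 1.1.1 (add !(!P -> S)):
            !(!P -> S): α-rule — add !P, !S.
            × closes — contains both P and !P.
          branch 1.1.2 (add (!P || !S)):
            (!P || !S): β-rule — branch into !P  //  !S.
              branch 1.1.2.1 (add !P):
                × closes — contains both P and !P.
              branch 1.1.2.2 (add !S):
                ○ open, literals {P=true, Q=false, S=false}.
      branch 1.2 (add Q):
        × closes — contains both Q and !Q.
  branch 2 (add ((!S && S) && (Q -> !Q))):
    ((!S && S) && (Q -> !Q)): α-rule — add (!S && S), (Q -> !Q).
    (!S && S): α-rule — add !S, S.
    × closes — contains both S and !S.
4 branches closed, 1 open.
Each open branch fixes some atoms; the unmentioned ones are free. Counting distinct full assignments: branch {P=true, Q=false, S=false} (R) contributes 2 new. Total: 2.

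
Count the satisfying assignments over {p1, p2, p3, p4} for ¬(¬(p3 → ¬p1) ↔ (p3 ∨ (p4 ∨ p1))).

10

Initial set: {T ¬(¬(p3 → ¬p1) ↔ (p3 ∨ (p4 ∨ p1)))}.
T ¬(¬(p3 → ¬p1) ↔ (p3 ∨ (p4 ∨ p1))): β-rule — branch into T ¬(p3 → ¬p1), F (p3 ∨ (p4 ∨ p1))  //  F ¬(p3 → ¬p1), T (p3 ∨ (p4 ∨ p1)).
  branch 1 (add T ¬(p3 → ¬p1), F (p3 ∨ (p4 ∨ p1))):
    T ¬(p3 → ¬p1): α-rule — add T p3, F ¬p1.
    F (p3 ∨ (p4 ∨ p1)): α-rule — add F p3, F (p4 ∨ p1).
    × closes — contains both p3 and ¬p3.
  branch 2 (add F ¬(p3 → ¬p1), T (p3 ∨ (p4 ∨ p1))):
    F ¬(p3 → ¬p1): β-rule — branch into F p3  //  T ¬p1.
      branch 2.1 (add F p3):
        T (p3 ∨ (p4 ∨ p1)): β-rule — branch into T p3  //  T (p4 ∨ p1).
          branch 2.1.1 (add T p3):
            × closes — contains both p3 and ¬p3.
          branch 2.1.2 (add T (p4 ∨ p1)):
            T (p4 ∨ p1): β-rule — branch into T p4  //  T p1.
              branch 2.1.2.1 (add T p4):
                ○ open, literals {p3=false, p4=true}.
              branch 2.1.2.2 (add T p1):
                ○ open, literals {p1=true, p3=false}.
      branch 2.2 (add T ¬p1):
        T (p3 ∨ (p4 ∨ p1)): β-rule — branch into T p3  //  T (p4 ∨ p1).
          branch 2.2.1 (add T p3):
            ○ open, literals {p1=false, p3=true}.
          branch 2.2.2 (add T (p4 ∨ p1)):
            T (p4 ∨ p1): β-rule — branch into T p4  //  T p1.
              branch 2.2.2.1 (add T p4):
                ○ open, literals {p1=false, p4=true}.
              branch 2.2.2.2 (add T p1):
                × closes — contains both p1 and ¬p1.
3 branches closed, 4 open.
Each open branch fixes some atoms; the unmentioned ones are free. Counting distinct full assignments: branch {p3=false, p4=true} (p1, p2) contributes 4 new; branch {p1=true, p3=false} (p2, p4) contributes 2 new; branch {p1=false, p3=true} (p2, p4) contributes 4 new; branch {p1=false, p4=true} (p2, p3) contributes 0 new. Total: 10.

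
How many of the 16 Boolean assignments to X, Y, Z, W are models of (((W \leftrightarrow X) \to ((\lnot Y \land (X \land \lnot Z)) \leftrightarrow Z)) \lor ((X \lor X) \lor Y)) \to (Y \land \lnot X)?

Initial set: {((((W \leftrightarrow X) \to ((\lnot Y \land (X \land \lnot Z)) \leftrightarrow Z)) \lor ((X \lor X) \lor Y)) \to (Y \land \lnot X))}.
((((W \leftrightarrow X) \to ((\lnot Y \land (X \land \lnot Z)) \leftrightarrow Z)) \lor ((X \lor X) \lor Y)) \to (Y \land \lnot X)): β-rule — branch into \lnot (((W \leftrightarrow X) \to ((\lnot Y \land (X \land \lnot Z)) \leftrightarrow Z)) \lor ((X \lor X) \lor Y))  //  (Y \land \lnot X).
  branch 1 (add \lnot (((W \leftrightarrow X) \to ((\lnot Y \land (X \land \lnot Z)) \leftrightarrow Z)) \lor ((X \lor X) \lor Y))):
    \lnot (((W \leftrightarrow X) \to ((\lnot Y \land (X \land \lnot Z)) \leftrightarrow Z)) \lor ((X \lor X) \lor Y)): α-rule — add \lnot ((W \leftrightarrow X) \to ((\lnot Y \land (X \land \lnot Z)) \leftrightarrow Z)), \lnot ((X \lor X) \lor Y).
    \lnot ((W \leftrightarrow X) \to ((\lnot Y \land (X \land \lnot Z)) \leftrightarrow Z)): α-rule — add (W \leftrightarrow X), \lnot ((\lnot Y \land (X \land \lnot Z)) \leftrightarrow Z).
    \lnot ((X \lor X) \lor Y): α-rule — add \lnot (X \lor X), \lnot Y.
    \lnot (X \lor X): α-rule — add \lnot X, \lnot X.
    (W \leftrightarrow X): β-rule — branch into W, X  //  \lnot W, \lnot X.
      branch 1.1 (add W, X):
        × closes — contains both X and \lnot X.
      branch 1.2 (add \lnot W, \lnot X):
        \lnot ((\lnot Y \land (X \land \lnot Z)) \leftrightarrow Z): β-rule — branch into (\lnot Y \land (X \land \lnot Z)), \lnot Z  //  \lnot (\lnot Y \land (X \land \lnot Z)), Z.
          branch 1.2.1 (add (\lnot Y \land (X \land \lnot Z)), \lnot Z):
            (\lnot Y \land (X \land \lnot Z)): α-rule — add \lnot Y, (X \land \lnot Z).
            (X \land \lnot Z): α-rule — add X, \lnot Z.
            × closes — contains both X and \lnot X.
          branch 1.2.2 (add \lnot (\lnot Y \land (X \land \lnot Z)), Z):
            \lnot (\lnot Y \land (X \land \lnot Z)): β-rule — branch into \lnot \lnot Y  //  \lnot (X \land \lnot Z).
              branch 1.2.2.1 (add \lnot \lnot Y):
                × closes — contains both Y and \lnot Y.
              branch 1.2.2.2 (add \lnot (X \land \lnot Z)):
                \lnot (X \land \lnot Z): β-rule — branch into \lnot X  //  \lnot \lnot Z.
                  branch 1.2.2.2.1 (add \lnot X):
                    ○ open, literals {W=false, X=false, Y=false, Z=true}.
                  branch 1.2.2.2.2 (add \lnot \lnot Z):
                    ○ open, literals {W=false, X=false, Y=false, Z=true}.
  branch 2 (add (Y \land \lnot X)):
    (Y \land \lnot X): α-rule — add Y, \lnot X.
    ○ open, literals {X=false, Y=true}.
3 branches closed, 3 open.
Each open branch fixes some atoms; the unmentioned ones are free. Counting distinct full assignments: branch {W=false, X=false, Y=false, Z=true} (none free) contributes 1 new; branch {W=false, X=false, Y=false, Z=true} (none free) contributes 0 new; branch {X=false, Y=true} (Z, W) contributes 4 new. Total: 5.

5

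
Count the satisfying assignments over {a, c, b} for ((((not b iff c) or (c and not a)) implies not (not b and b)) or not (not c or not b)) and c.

Initial set: {(((((not b iff c) or (c and not a)) implies not (not b and b)) or not (not c or not b)) and c)}.
(((((not b iff c) or (c and not a)) implies not (not b and b)) or not (not c or not b)) and c): α-rule — add ((((not b iff c) or (c and not a)) implies not (not b and b)) or not (not c or not b)), c.
((((not b iff c) or (c and not a)) implies not (not b and b)) or not (not c or not b)): β-rule — branch into (((not b iff c) or (c and not a)) implies not (not b and b))  //  not (not c or not b).
  branch 1 (add (((not b iff c) or (c and not a)) implies not (not b and b))):
    (((not b iff c) or (c and not a)) implies not (not b and b)): β-rule — branch into not ((not b iff c) or (c and not a))  //  not (not b and b).
      branch 1.1 (add not ((not b iff c) or (c and not a))):
        not ((not b iff c) or (c and not a)): α-rule — add not (not b iff c), not (c and not a).
        not (not b iff c): β-rule — branch into not b, not c  //  not not b, c.
          branch 1.1.1 (add not b, not c):
            × closes — contains both c and not c.
          branch 1.1.2 (add not not b, c):
            not (c and not a): β-rule — branch into not c  //  not not a.
              branch 1.1.2.1 (add not c):
                × closes — contains both c and not c.
              branch 1.1.2.2 (add not not a):
                ○ open, literals {a=T, b=T, c=T}.
      branch 1.2 (add not (not b and b)):
        not (not b and b): β-rule — branch into not not b  //  not b.
          branch 1.2.1 (add not not b):
            ○ open, literals {b=T, c=T}.
          branch 1.2.2 (add not b):
            ○ open, literals {b=F, c=T}.
  branch 2 (add not (not c or not b)):
    not (not c or not b): α-rule — add not not c, not not b.
    ○ open, literals {b=T, c=T}.
2 branches closed, 4 open.
Each open branch fixes some atoms; the unmentioned ones are free. Counting distinct full assignments: branch {a=T, b=T, c=T} (none free) contributes 1 new; branch {b=T, c=T} (a) contributes 1 new; branch {b=F, c=T} (a) contributes 2 new; branch {b=T, c=T} (a) contributes 0 new. Total: 4.

4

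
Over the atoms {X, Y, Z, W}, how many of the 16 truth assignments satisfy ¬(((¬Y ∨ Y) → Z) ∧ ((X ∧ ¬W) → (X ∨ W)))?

8

Initial set: {¬(((¬Y ∨ Y) → Z) ∧ ((X ∧ ¬W) → (X ∨ W)))}.
¬(((¬Y ∨ Y) → Z) ∧ ((X ∧ ¬W) → (X ∨ W))): β-rule — branch into ¬((¬Y ∨ Y) → Z)  //  ¬((X ∧ ¬W) → (X ∨ W)).
  branch 1 (add ¬((¬Y ∨ Y) → Z)):
    ¬((¬Y ∨ Y) → Z): α-rule — add (¬Y ∨ Y), ¬Z.
    (¬Y ∨ Y): β-rule — branch into ¬Y  //  Y.
      branch 1.1 (add ¬Y):
        ○ open, literals {Y=F, Z=F}.
      branch 1.2 (add Y):
        ○ open, literals {Y=T, Z=F}.
  branch 2 (add ¬((X ∧ ¬W) → (X ∨ W))):
    ¬((X ∧ ¬W) → (X ∨ W)): α-rule — add (X ∧ ¬W), ¬(X ∨ W).
    (X ∧ ¬W): α-rule — add X, ¬W.
    ¬(X ∨ W): α-rule — add ¬X, ¬W.
    × closes — contains both X and ¬X.
1 branch closed, 2 open.
Each open branch fixes some atoms; the unmentioned ones are free. Counting distinct full assignments: branch {Y=F, Z=F} (X, W) contributes 4 new; branch {Y=T, Z=F} (X, W) contributes 4 new. Total: 8.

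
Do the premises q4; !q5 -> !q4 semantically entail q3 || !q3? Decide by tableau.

Initial set: {q4; (!q5 -> !q4); !(q3 || !q3)}.
!(q3 || !q3): α-rule — add !q3, !!q3.
× closes — contains both q3 and !q3.
All 1 branch closes.
Every branch closed, so the premises entail the conclusion.

Yes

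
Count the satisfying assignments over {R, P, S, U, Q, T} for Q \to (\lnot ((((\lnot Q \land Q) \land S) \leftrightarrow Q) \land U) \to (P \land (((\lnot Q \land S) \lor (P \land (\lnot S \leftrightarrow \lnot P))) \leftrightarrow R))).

40

Initial set: {T (Q \to (\lnot ((((\lnot Q \land Q) \land S) \leftrightarrow Q) \land U) \to (P \land (((\lnot Q \land S) \lor (P \land (\lnot S \leftrightarrow \lnot P))) \leftrightarrow R))))}.
T (Q \to (\lnot ((((\lnot Q \land Q) \land S) \leftrightarrow Q) \land U) \to (P \land (((\lnot Q \land S) \lor (P \land (\lnot S \leftrightarrow \lnot P))) \leftrightarrow R)))): β-rule — branch into F Q  //  T (\lnot ((((\lnot Q \land Q) \land S) \leftrightarrow Q) \land U) \to (P \land (((\lnot Q \land S) \lor (P \land (\lnot S \leftrightarrow \lnot P))) \leftrightarrow R))).
  branch 1 (add F Q):
    ○ open, literals {Q=F}.
  branch 2 (add T (\lnot ((((\lnot Q \land Q) \land S) \leftrightarrow Q) \land U) \to (P \land (((\lnot Q \land S) \lor (P \land (\lnot S \leftrightarrow \lnot P))) \leftrightarrow R)))):
    T (\lnot ((((\lnot Q \land Q) \land S) \leftrightarrow Q) \land U) \to (P \land (((\lnot Q \land S) \lor (P \land (\lnot S \leftrightarrow \lnot P))) \leftrightarrow R))): β-rule — branch into F \lnot ((((\lnot Q \land Q) \land S) \leftrightarrow Q) \land U)  //  T (P \land (((\lnot Q \land S) \lor (P \land (\lnot S \leftrightarrow \lnot P))) \leftrightarrow R)).
      branch 2.1 (add F \lnot ((((\lnot Q \land Q) \land S) \leftrightarrow Q) \land U)):
        F \lnot ((((\lnot Q \land Q) \land S) \leftrightarrow Q) \land U): α-rule — add T (((\lnot Q \land Q) \land S) \leftrightarrow Q), T U.
        T (((\lnot Q \land Q) \land S) \leftrightarrow Q): β-rule — branch into T ((\lnot Q \land Q) \land S), T Q  //  F ((\lnot Q \land Q) \land S), F Q.
          branch 2.1.1 (add T ((\lnot Q \land Q) \land S), T Q):
            T ((\lnot Q \land Q) \land S): α-rule — add T (\lnot Q \land Q), T S.
            T (\lnot Q \land Q): α-rule — add T \lnot Q, T Q.
            × closes — contains both Q and \lnot Q.
          branch 2.1.2 (add F ((\lnot Q \land Q) \land S), F Q):
            F ((\lnot Q \land Q) \land S): β-rule — branch into F (\lnot Q \land Q)  //  F S.
              branch 2.1.2.1 (add F (\lnot Q \land Q)):
                F (\lnot Q \land Q): β-rule — branch into F \lnot Q  //  F Q.
                  branch 2.1.2.1.1 (add F \lnot Q):
                    × closes — contains both Q and \lnot Q.
                  branch 2.1.2.1.2 (add F Q):
                    ○ open, literals {Q=F, U=T}.
              branch 2.1.2.2 (add F S):
                ○ open, literals {Q=F, S=F, U=T}.
      branch 2.2 (add T (P \land (((\lnot Q \land S) \lor (P \land (\lnot S \leftrightarrow \lnot P))) \leftrightarrow R))):
        T (P \land (((\lnot Q \land S) \lor (P \land (\lnot S \leftrightarrow \lnot P))) \leftrightarrow R)): α-rule — add T P, T (((\lnot Q \land S) \lor (P \land (\lnot S \leftrightarrow \lnot P))) \leftrightarrow R).
        T (((\lnot Q \land S) \lor (P \land (\lnot S \leftrightarrow \lnot P))) \leftrightarrow R): β-rule — branch into T ((\lnot Q \land S) \lor (P \land (\lnot S \leftrightarrow \lnot P))), T R  //  F ((\lnot Q \land S) \lor (P \land (\lnot S \leftrightarrow \lnot P))), F R.
          branch 2.2.1 (add T ((\lnot Q \land S) \lor (P \land (\lnot S \leftrightarrow \lnot P))), T R):
            T ((\lnot Q \land S) \lor (P \land (\lnot S \leftrightarrow \lnot P))): β-rule — branch into T (\lnot Q \land S)  //  T (P \land (\lnot S \leftrightarrow \lnot P)).
              branch 2.2.1.1 (add T (\lnot Q \land S)):
                T (\lnot Q \land S): α-rule — add T \lnot Q, T S.
                ○ open, literals {P=T, Q=F, R=T, S=T}.
              branch 2.2.1.2 (add T (P \land (\lnot S \leftrightarrow \lnot P))):
                T (P \land (\lnot S \leftrightarrow \lnot P)): α-rule — add T P, T (\lnot S \leftrightarrow \lnot P).
                T (\lnot S \leftrightarrow \lnot P): β-rule — branch into T \lnot S, T \lnot P  //  F \lnot S, F \lnot P.
                  branch 2.2.1.2.1 (add T \lnot S, T \lnot P):
                    × closes — contains both P and \lnot P.
                  branch 2.2.1.2.2 (add F \lnot S, F \lnot P):
                    ○ open, literals {P=T, R=T, S=T}.
          branch 2.2.2 (add F ((\lnot Q \land S) \lor (P \land (\lnot S \leftrightarrow \lnot P))), F R):
            F ((\lnot Q \land S) \lor (P \land (\lnot S \leftrightarrow \lnot P))): α-rule — add F (\lnot Q \land S), F (P \land (\lnot S \leftrightarrow \lnot P)).
            F (\lnot Q \land S): β-rule — branch into F \lnot Q  //  F S.
              branch 2.2.2.1 (add F \lnot Q):
                F (P \land (\lnot S \leftrightarrow \lnot P)): β-rule — branch into F P  //  F (\lnot S \leftrightarrow \lnot P).
                  branch 2.2.2.1.1 (add F P):
                    × closes — contains both P and \lnot P.
                  branch 2.2.2.1.2 (add F (\lnot S \leftrightarrow \lnot P)):
                    F (\lnot S \leftrightarrow \lnot P): β-rule — branch into T \lnot S, F \lnot P  //  F \lnot S, T \lnot P.
                      branch 2.2.2.1.2.1 (add T \lnot S, F \lnot P):
                        ○ open, literals {P=T, Q=T, R=F, S=F}.
                      branch 2.2.2.1.2.2 (add F \lnot S, T \lnot P):
                        × closes — contains both P and \lnot P.
              branch 2.2.2.2 (add F S):
                F (P \land (\lnot S \leftrightarrow \lnot P)): β-rule — branch into F P  //  F (\lnot S \leftrightarrow \lnot P).
                  branch 2.2.2.2.1 (add F P):
                    × closes — contains both P and \lnot P.
                  branch 2.2.2.2.2 (add F (\lnot S \leftrightarrow \lnot P)):
                    F (\lnot S \leftrightarrow \lnot P): β-rule — branch into T \lnot S, F \lnot P  //  F \lnot S, T \lnot P.
                      branch 2.2.2.2.2.1 (add T \lnot S, F \lnot P):
                        ○ open, literals {P=T, R=F, S=F}.
                      branch 2.2.2.2.2.2 (add F \lnot S, T \lnot P):
                        × closes — contains both S and \lnot S.
7 branches closed, 7 open.
Each open branch fixes some atoms; the unmentioned ones are free. Counting distinct full assignments: branch {Q=F} (R, P, S, U, T) contributes 32 new; branch {Q=F, U=T} (R, P, S, T) contributes 0 new; branch {Q=F, S=F, U=T} (R, P, T) contributes 0 new; branch {P=T, Q=F, R=T, S=T} (U, T) contributes 0 new; branch {P=T, R=T, S=T} (U, Q, T) contributes 4 new; branch {P=T, Q=T, R=F, S=F} (U, T) contributes 4 new; branch {P=T, R=F, S=F} (U, Q, T) contributes 0 new. Total: 40.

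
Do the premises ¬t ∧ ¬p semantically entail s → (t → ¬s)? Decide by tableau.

Initial set: {T (¬t ∧ ¬p); F (s → (t → ¬s))}.
T (¬t ∧ ¬p): α-rule — add T ¬t, T ¬p.
F (s → (t → ¬s)): α-rule — add T s, F (t → ¬s).
F (t → ¬s): α-rule — add T t, F ¬s.
× closes — contains both t and ¬t.
All 1 branch closes.
Every branch closed, so the premises entail the conclusion.

Yes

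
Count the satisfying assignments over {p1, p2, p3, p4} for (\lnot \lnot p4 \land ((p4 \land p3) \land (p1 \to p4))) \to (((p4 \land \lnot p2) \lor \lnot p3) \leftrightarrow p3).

Initial set: {T ((\lnot \lnot p4 \land ((p4 \land p3) \land (p1 \to p4))) \to (((p4 \land \lnot p2) \lor \lnot p3) \leftrightarrow p3))}.
T ((\lnot \lnot p4 \land ((p4 \land p3) \land (p1 \to p4))) \to (((p4 \land \lnot p2) \lor \lnot p3) \leftrightarrow p3)): β-rule — branch into F (\lnot \lnot p4 \land ((p4 \land p3) \land (p1 \to p4)))  //  T (((p4 \land \lnot p2) \lor \lnot p3) \leftrightarrow p3).
  branch 1 (add F (\lnot \lnot p4 \land ((p4 \land p3) \land (p1 \to p4)))):
    F (\lnot \lnot p4 \land ((p4 \land p3) \land (p1 \to p4))): β-rule — branch into F \lnot \lnot p4  //  F ((p4 \land p3) \land (p1 \to p4)).
      branch 1.1 (add F \lnot \lnot p4):
        F \lnot \lnot p4: drop double negation, giving F p4.
        ○ open, literals {p4=false}.
      branch 1.2 (add F ((p4 \land p3) \land (p1 \to p4))):
        F ((p4 \land p3) \land (p1 \to p4)): β-rule — branch into F (p4 \land p3)  //  F (p1 \to p4).
          branch 1.2.1 (add F (p4 \land p3)):
            F (p4 \land p3): β-rule — branch into F p4  //  F p3.
              branch 1.2.1.1 (add F p4):
                ○ open, literals {p4=false}.
              branch 1.2.1.2 (add F p3):
                ○ open, literals {p3=false}.
          branch 1.2.2 (add F (p1 \to p4)):
            F (p1 \to p4): α-rule — add T p1, F p4.
            ○ open, literals {p1=true, p4=false}.
  branch 2 (add T (((p4 \land \lnot p2) \lor \lnot p3) \leftrightarrow p3)):
    T (((p4 \land \lnot p2) \lor \lnot p3) \leftrightarrow p3): β-rule — branch into T ((p4 \land \lnot p2) \lor \lnot p3), T p3  //  F ((p4 \land \lnot p2) \lor \lnot p3), F p3.
      branch 2.1 (add T ((p4 \land \lnot p2) \lor \lnot p3), T p3):
        T ((p4 \land \lnot p2) \lor \lnot p3): β-rule — branch into T (p4 \land \lnot p2)  //  T \lnot p3.
          branch 2.1.1 (add T (p4 \land \lnot p2)):
            T (p4 \land \lnot p2): α-rule — add T p4, T \lnot p2.
            ○ open, literals {p2=false, p3=true, p4=true}.
          branch 2.1.2 (add T \lnot p3):
            × closes — contains both p3 and \lnot p3.
      branch 2.2 (add F ((p4 \land \lnot p2) \lor \lnot p3), F p3):
        F ((p4 \land \lnot p2) \lor \lnot p3): α-rule — add F (p4 \land \lnot p2), F \lnot p3.
        × closes — contains both p3 and \lnot p3.
2 branches closed, 5 open.
Each open branch fixes some atoms; the unmentioned ones are free. Counting distinct full assignments: branch {p4=false} (p1, p2, p3) contributes 8 new; branch {p4=false} (p1, p2, p3) contributes 0 new; branch {p3=false} (p1, p2, p4) contributes 4 new; branch {p1=true, p4=false} (p2, p3) contributes 0 new; branch {p2=false, p3=true, p4=true} (p1) contributes 2 new. Total: 14.

14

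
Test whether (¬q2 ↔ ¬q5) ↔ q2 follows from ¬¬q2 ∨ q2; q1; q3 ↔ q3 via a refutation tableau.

No

Initial set: {(¬¬q2 ∨ q2); q1; (q3 ↔ q3); ¬((¬q2 ↔ ¬q5) ↔ q2)}.
(¬¬q2 ∨ q2): β-rule — branch into ¬¬q2  //  q2.
  branch 1 (add ¬¬q2):
    ¬¬q2: drop double negation, giving q2.
    (q3 ↔ q3): β-rule — branch into q3, q3  //  ¬q3, ¬q3.
      branch 1.1 (add q3, q3):
        ¬((¬q2 ↔ ¬q5) ↔ q2): β-rule — branch into (¬q2 ↔ ¬q5), ¬q2  //  ¬(¬q2 ↔ ¬q5), q2.
          branch 1.1.1 (add (¬q2 ↔ ¬q5), ¬q2):
            × closes — contains both q2 and ¬q2.
          branch 1.1.2 (add ¬(¬q2 ↔ ¬q5), q2):
            ¬(¬q2 ↔ ¬q5): β-rule — branch into ¬q2, ¬¬q5  //  ¬¬q2, ¬q5.
              branch 1.1.2.1 (add ¬q2, ¬¬q5):
                × closes — contains both q2 and ¬q2.
              branch 1.1.2.2 (add ¬¬q2, ¬q5):
                ○ open, literals {q1=T, q2=T, q3=T, q5=F}.
      branch 1.2 (add ¬q3, ¬q3):
        ¬((¬q2 ↔ ¬q5) ↔ q2): β-rule — branch into (¬q2 ↔ ¬q5), ¬q2  //  ¬(¬q2 ↔ ¬q5), q2.
          branch 1.2.1 (add (¬q2 ↔ ¬q5), ¬q2):
            × closes — contains both q2 and ¬q2.
          branch 1.2.2 (add ¬(¬q2 ↔ ¬q5), q2):
            ¬(¬q2 ↔ ¬q5): β-rule — branch into ¬q2, ¬¬q5  //  ¬¬q2, ¬q5.
              branch 1.2.2.1 (add ¬q2, ¬¬q5):
                × closes — contains both q2 and ¬q2.
              branch 1.2.2.2 (add ¬¬q2, ¬q5):
                ○ open, literals {q1=T, q2=T, q3=F, q5=F}.
  branch 2 (add q2):
    (q3 ↔ q3): β-rule — branch into q3, q3  //  ¬q3, ¬q3.
      branch 2.1 (add q3, q3):
        ¬((¬q2 ↔ ¬q5) ↔ q2): β-rule — branch into (¬q2 ↔ ¬q5), ¬q2  //  ¬(¬q2 ↔ ¬q5), q2.
          branch 2.1.1 (add (¬q2 ↔ ¬q5), ¬q2):
            × closes — contains both q2 and ¬q2.
          branch 2.1.2 (add ¬(¬q2 ↔ ¬q5), q2):
            ¬(¬q2 ↔ ¬q5): β-rule — branch into ¬q2, ¬¬q5  //  ¬¬q2, ¬q5.
              branch 2.1.2.1 (add ¬q2, ¬¬q5):
                × closes — contains both q2 and ¬q2.
              branch 2.1.2.2 (add ¬¬q2, ¬q5):
                ○ open, literals {q1=T, q2=T, q3=T, q5=F}.
      branch 2.2 (add ¬q3, ¬q3):
        ¬((¬q2 ↔ ¬q5) ↔ q2): β-rule — branch into (¬q2 ↔ ¬q5), ¬q2  //  ¬(¬q2 ↔ ¬q5), q2.
          branch 2.2.1 (add (¬q2 ↔ ¬q5), ¬q2):
            × closes — contains both q2 and ¬q2.
          branch 2.2.2 (add ¬(¬q2 ↔ ¬q5), q2):
            ¬(¬q2 ↔ ¬q5): β-rule — branch into ¬q2, ¬¬q5  //  ¬¬q2, ¬q5.
              branch 2.2.2.1 (add ¬q2, ¬¬q5):
                × closes — contains both q2 and ¬q2.
              branch 2.2.2.2 (add ¬¬q2, ¬q5):
                ○ open, literals {q1=T, q2=T, q3=F, q5=F}.
8 branches closed, 4 open.
An open branch gives a countermodel: q1=T, q2=T, q3=T, q5=F (unmentioned atoms arbitrary); the premises hold there but the conclusion fails.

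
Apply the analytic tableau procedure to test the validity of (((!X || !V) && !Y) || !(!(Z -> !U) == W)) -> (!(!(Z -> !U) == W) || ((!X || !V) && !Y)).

Assume the negation and expand:
Initial set: {!((((!X || !V) && !Y) || !(!(Z -> !U) == W)) -> (!(!(Z -> !U) == W) || ((!X || !V) && !Y)))}.
!((((!X || !V) && !Y) || !(!(Z -> !U) == W)) -> (!(!(Z -> !U) == W) || ((!X || !V) && !Y))): α-rule — add (((!X || !V) && !Y) || !(!(Z -> !U) == W)), !(!(!(Z -> !U) == W) || ((!X || !V) && !Y)).
!(!(!(Z -> !U) == W) || ((!X || !V) && !Y)): α-rule — add !!(!(Z -> !U) == W), !((!X || !V) && !Y).
(((!X || !V) && !Y) || !(!(Z -> !U) == W)): β-rule — branch into ((!X || !V) && !Y)  //  !(!(Z -> !U) == W).
  branch 1 (add ((!X || !V) && !Y)):
    ((!X || !V) && !Y): α-rule — add (!X || !V), !Y.
    !!(!(Z -> !U) == W): β-rule — branch into !(Z -> !U), W  //  !!(Z -> !U), !W.
      branch 1.1 (add !(Z -> !U), W):
        !(Z -> !U): α-rule — add Z, !!U.
        !((!X || !V) && !Y): β-rule — branch into !(!X || !V)  //  !!Y.
          branch 1.1.1 (add !(!X || !V)):
            !(!X || !V): α-rule — add !!X, !!V.
            (!X || !V): β-rule — branch into !X  //  !V.
              branch 1.1.1.1 (add !X):
                × closes — contains both X and !X.
              branch 1.1.1.2 (add !V):
                × closes — contains both V and !V.
          branch 1.1.2 (add !!Y):
            × closes — contains both Y and !Y.
      branch 1.2 (add !!(Z -> !U), !W):
        !((!X || !V) && !Y): β-rule — branch into !(!X || !V)  //  !!Y.
          branch 1.2.1 (add !(!X || !V)):
            !(!X || !V): α-rule — add !!X, !!V.
            (!X || !V): β-rule — branch into !X  //  !V.
              branch 1.2.1.1 (add !X):
                × closes — contains both X and !X.
              branch 1.2.1.2 (add !V):
                × closes — contains both V and !V.
          branch 1.2.2 (add !!Y):
            × closes — contains both Y and !Y.
  branch 2 (add !(!(Z -> !U) == W)):
    !!(!(Z -> !U) == W): β-rule — branch into !(Z -> !U), W  //  !!(Z -> !U), !W.
      branch 2.1 (add !(Z -> !U), W):
        !(Z -> !U): α-rule — add Z, !!U.
        !((!X || !V) && !Y): β-rule — branch into !(!X || !V)  //  !!Y.
          branch 2.1.1 (add !(!X || !V)):
            !(!X || !V): α-rule — add !!X, !!V.
            !(!(Z -> !U) == W): β-rule — branch into !(Z -> !U), !W  //  !!(Z -> !U), W.
              branch 2.1.1.1 (add !(Z -> !U), !W):
                × closes — contains both W and !W.
              branch 2.1.1.2 (add !!(Z -> !U), W):
                !!(Z -> !U): β-rule — branch into !Z  //  !U.
                  branch 2.1.1.2.1 (add !Z):
                    × closes — contains both Z and !Z.
                  branch 2.1.1.2.2 (add !U):
                    × closes — contains both U and !U.
          branch 2.1.2 (add !!Y):
            !(!(Z -> !U) == W): β-rule — branch into !(Z -> !U), !W  //  !!(Z -> !U), W.
              branch 2.1.2.1 (add !(Z -> !U), !W):
                × closes — contains both W and !W.
              branch 2.1.2.2 (add !!(Z -> !U), W):
                !!(Z -> !U): β-rule — branch into !Z  //  !U.
                  branch 2.1.2.2.1 (add !Z):
                    × closes — contains both Z and !Z.
                  branch 2.1.2.2.2 (add !U):
                    × closes — contains both U and !U.
      branch 2.2 (add !!(Z -> !U), !W):
        !((!X || !V) && !Y): β-rule — branch into !(!X || !V)  //  !!Y.
          branch 2.2.1 (add !(!X || !V)):
            !(!X || !V): α-rule — add !!X, !!V.
            !(!(Z -> !U) == W): β-rule — branch into !(Z -> !U), !W  //  !!(Z -> !U), W.
              branch 2.2.1.1 (add !(Z -> !U), !W):
                !(Z -> !U): α-rule — add Z, !!U.
                !!(Z -> !U): β-rule — branch into !Z  //  !U.
                  branch 2.2.1.1.1 (add !Z):
                    × closes — contains both Z and !Z.
                  branch 2.2.1.1.2 (add !U):
                    × closes — contains both U and !U.
              branch 2.2.1.2 (add !!(Z -> !U), W):
                × closes — contains both W and !W.
          branch 2.2.2 (add !!Y):
            !(!(Z -> !U) == W): β-rule — branch into !(Z -> !U), !W  //  !!(Z -> !U), W.
              branch 2.2.2.1 (add !(Z -> !U), !W):
                !(Z -> !U): α-rule — add Z, !!U.
                !!(Z -> !U): β-rule — branch into !Z  //  !U.
                  branch 2.2.2.1.1 (add !Z):
                    × closes — contains both Z and !Z.
                  branch 2.2.2.1.2 (add !U):
                    × closes — contains both U and !U.
              branch 2.2.2.2 (add !!(Z -> !U), W):
                × closes — contains both W and !W.
All 18 branches close.
Every branch closed, so the negation is unsatisfiable and the formula is valid.

Valid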